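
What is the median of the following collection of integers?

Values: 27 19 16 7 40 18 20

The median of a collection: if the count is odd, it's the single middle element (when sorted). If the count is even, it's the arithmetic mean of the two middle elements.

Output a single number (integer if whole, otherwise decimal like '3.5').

Step 1: insert 27 -> lo=[27] (size 1, max 27) hi=[] (size 0) -> median=27
Step 2: insert 19 -> lo=[19] (size 1, max 19) hi=[27] (size 1, min 27) -> median=23
Step 3: insert 16 -> lo=[16, 19] (size 2, max 19) hi=[27] (size 1, min 27) -> median=19
Step 4: insert 7 -> lo=[7, 16] (size 2, max 16) hi=[19, 27] (size 2, min 19) -> median=17.5
Step 5: insert 40 -> lo=[7, 16, 19] (size 3, max 19) hi=[27, 40] (size 2, min 27) -> median=19
Step 6: insert 18 -> lo=[7, 16, 18] (size 3, max 18) hi=[19, 27, 40] (size 3, min 19) -> median=18.5
Step 7: insert 20 -> lo=[7, 16, 18, 19] (size 4, max 19) hi=[20, 27, 40] (size 3, min 20) -> median=19

Answer: 19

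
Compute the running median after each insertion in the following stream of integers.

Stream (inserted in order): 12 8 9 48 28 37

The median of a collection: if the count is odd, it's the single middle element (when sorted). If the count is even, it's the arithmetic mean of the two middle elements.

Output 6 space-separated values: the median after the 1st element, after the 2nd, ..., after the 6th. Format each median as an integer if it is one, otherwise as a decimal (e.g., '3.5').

Step 1: insert 12 -> lo=[12] (size 1, max 12) hi=[] (size 0) -> median=12
Step 2: insert 8 -> lo=[8] (size 1, max 8) hi=[12] (size 1, min 12) -> median=10
Step 3: insert 9 -> lo=[8, 9] (size 2, max 9) hi=[12] (size 1, min 12) -> median=9
Step 4: insert 48 -> lo=[8, 9] (size 2, max 9) hi=[12, 48] (size 2, min 12) -> median=10.5
Step 5: insert 28 -> lo=[8, 9, 12] (size 3, max 12) hi=[28, 48] (size 2, min 28) -> median=12
Step 6: insert 37 -> lo=[8, 9, 12] (size 3, max 12) hi=[28, 37, 48] (size 3, min 28) -> median=20

Answer: 12 10 9 10.5 12 20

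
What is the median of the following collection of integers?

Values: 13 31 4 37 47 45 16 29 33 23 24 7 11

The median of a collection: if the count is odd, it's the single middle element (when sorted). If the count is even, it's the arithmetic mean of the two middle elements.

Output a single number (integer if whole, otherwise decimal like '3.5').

Step 1: insert 13 -> lo=[13] (size 1, max 13) hi=[] (size 0) -> median=13
Step 2: insert 31 -> lo=[13] (size 1, max 13) hi=[31] (size 1, min 31) -> median=22
Step 3: insert 4 -> lo=[4, 13] (size 2, max 13) hi=[31] (size 1, min 31) -> median=13
Step 4: insert 37 -> lo=[4, 13] (size 2, max 13) hi=[31, 37] (size 2, min 31) -> median=22
Step 5: insert 47 -> lo=[4, 13, 31] (size 3, max 31) hi=[37, 47] (size 2, min 37) -> median=31
Step 6: insert 45 -> lo=[4, 13, 31] (size 3, max 31) hi=[37, 45, 47] (size 3, min 37) -> median=34
Step 7: insert 16 -> lo=[4, 13, 16, 31] (size 4, max 31) hi=[37, 45, 47] (size 3, min 37) -> median=31
Step 8: insert 29 -> lo=[4, 13, 16, 29] (size 4, max 29) hi=[31, 37, 45, 47] (size 4, min 31) -> median=30
Step 9: insert 33 -> lo=[4, 13, 16, 29, 31] (size 5, max 31) hi=[33, 37, 45, 47] (size 4, min 33) -> median=31
Step 10: insert 23 -> lo=[4, 13, 16, 23, 29] (size 5, max 29) hi=[31, 33, 37, 45, 47] (size 5, min 31) -> median=30
Step 11: insert 24 -> lo=[4, 13, 16, 23, 24, 29] (size 6, max 29) hi=[31, 33, 37, 45, 47] (size 5, min 31) -> median=29
Step 12: insert 7 -> lo=[4, 7, 13, 16, 23, 24] (size 6, max 24) hi=[29, 31, 33, 37, 45, 47] (size 6, min 29) -> median=26.5
Step 13: insert 11 -> lo=[4, 7, 11, 13, 16, 23, 24] (size 7, max 24) hi=[29, 31, 33, 37, 45, 47] (size 6, min 29) -> median=24

Answer: 24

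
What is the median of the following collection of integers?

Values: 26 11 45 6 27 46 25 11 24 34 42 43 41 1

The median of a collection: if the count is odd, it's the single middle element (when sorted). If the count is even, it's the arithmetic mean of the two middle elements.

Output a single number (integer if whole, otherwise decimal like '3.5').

Answer: 26.5

Derivation:
Step 1: insert 26 -> lo=[26] (size 1, max 26) hi=[] (size 0) -> median=26
Step 2: insert 11 -> lo=[11] (size 1, max 11) hi=[26] (size 1, min 26) -> median=18.5
Step 3: insert 45 -> lo=[11, 26] (size 2, max 26) hi=[45] (size 1, min 45) -> median=26
Step 4: insert 6 -> lo=[6, 11] (size 2, max 11) hi=[26, 45] (size 2, min 26) -> median=18.5
Step 5: insert 27 -> lo=[6, 11, 26] (size 3, max 26) hi=[27, 45] (size 2, min 27) -> median=26
Step 6: insert 46 -> lo=[6, 11, 26] (size 3, max 26) hi=[27, 45, 46] (size 3, min 27) -> median=26.5
Step 7: insert 25 -> lo=[6, 11, 25, 26] (size 4, max 26) hi=[27, 45, 46] (size 3, min 27) -> median=26
Step 8: insert 11 -> lo=[6, 11, 11, 25] (size 4, max 25) hi=[26, 27, 45, 46] (size 4, min 26) -> median=25.5
Step 9: insert 24 -> lo=[6, 11, 11, 24, 25] (size 5, max 25) hi=[26, 27, 45, 46] (size 4, min 26) -> median=25
Step 10: insert 34 -> lo=[6, 11, 11, 24, 25] (size 5, max 25) hi=[26, 27, 34, 45, 46] (size 5, min 26) -> median=25.5
Step 11: insert 42 -> lo=[6, 11, 11, 24, 25, 26] (size 6, max 26) hi=[27, 34, 42, 45, 46] (size 5, min 27) -> median=26
Step 12: insert 43 -> lo=[6, 11, 11, 24, 25, 26] (size 6, max 26) hi=[27, 34, 42, 43, 45, 46] (size 6, min 27) -> median=26.5
Step 13: insert 41 -> lo=[6, 11, 11, 24, 25, 26, 27] (size 7, max 27) hi=[34, 41, 42, 43, 45, 46] (size 6, min 34) -> median=27
Step 14: insert 1 -> lo=[1, 6, 11, 11, 24, 25, 26] (size 7, max 26) hi=[27, 34, 41, 42, 43, 45, 46] (size 7, min 27) -> median=26.5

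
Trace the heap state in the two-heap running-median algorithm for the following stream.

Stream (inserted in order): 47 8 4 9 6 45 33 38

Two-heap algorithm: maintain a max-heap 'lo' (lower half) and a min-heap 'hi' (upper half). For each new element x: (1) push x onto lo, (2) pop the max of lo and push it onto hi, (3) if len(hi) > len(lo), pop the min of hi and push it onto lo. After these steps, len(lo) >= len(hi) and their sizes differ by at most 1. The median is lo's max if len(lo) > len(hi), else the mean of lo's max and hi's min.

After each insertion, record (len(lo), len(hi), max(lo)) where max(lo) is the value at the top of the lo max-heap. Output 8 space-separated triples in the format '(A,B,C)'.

Answer: (1,0,47) (1,1,8) (2,1,8) (2,2,8) (3,2,8) (3,3,8) (4,3,9) (4,4,9)

Derivation:
Step 1: insert 47 -> lo=[47] hi=[] -> (len(lo)=1, len(hi)=0, max(lo)=47)
Step 2: insert 8 -> lo=[8] hi=[47] -> (len(lo)=1, len(hi)=1, max(lo)=8)
Step 3: insert 4 -> lo=[4, 8] hi=[47] -> (len(lo)=2, len(hi)=1, max(lo)=8)
Step 4: insert 9 -> lo=[4, 8] hi=[9, 47] -> (len(lo)=2, len(hi)=2, max(lo)=8)
Step 5: insert 6 -> lo=[4, 6, 8] hi=[9, 47] -> (len(lo)=3, len(hi)=2, max(lo)=8)
Step 6: insert 45 -> lo=[4, 6, 8] hi=[9, 45, 47] -> (len(lo)=3, len(hi)=3, max(lo)=8)
Step 7: insert 33 -> lo=[4, 6, 8, 9] hi=[33, 45, 47] -> (len(lo)=4, len(hi)=3, max(lo)=9)
Step 8: insert 38 -> lo=[4, 6, 8, 9] hi=[33, 38, 45, 47] -> (len(lo)=4, len(hi)=4, max(lo)=9)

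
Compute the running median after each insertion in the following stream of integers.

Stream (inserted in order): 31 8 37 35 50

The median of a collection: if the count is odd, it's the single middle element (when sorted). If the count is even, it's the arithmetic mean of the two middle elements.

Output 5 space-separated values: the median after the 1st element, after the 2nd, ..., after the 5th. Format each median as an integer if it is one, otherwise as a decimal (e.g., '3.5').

Step 1: insert 31 -> lo=[31] (size 1, max 31) hi=[] (size 0) -> median=31
Step 2: insert 8 -> lo=[8] (size 1, max 8) hi=[31] (size 1, min 31) -> median=19.5
Step 3: insert 37 -> lo=[8, 31] (size 2, max 31) hi=[37] (size 1, min 37) -> median=31
Step 4: insert 35 -> lo=[8, 31] (size 2, max 31) hi=[35, 37] (size 2, min 35) -> median=33
Step 5: insert 50 -> lo=[8, 31, 35] (size 3, max 35) hi=[37, 50] (size 2, min 37) -> median=35

Answer: 31 19.5 31 33 35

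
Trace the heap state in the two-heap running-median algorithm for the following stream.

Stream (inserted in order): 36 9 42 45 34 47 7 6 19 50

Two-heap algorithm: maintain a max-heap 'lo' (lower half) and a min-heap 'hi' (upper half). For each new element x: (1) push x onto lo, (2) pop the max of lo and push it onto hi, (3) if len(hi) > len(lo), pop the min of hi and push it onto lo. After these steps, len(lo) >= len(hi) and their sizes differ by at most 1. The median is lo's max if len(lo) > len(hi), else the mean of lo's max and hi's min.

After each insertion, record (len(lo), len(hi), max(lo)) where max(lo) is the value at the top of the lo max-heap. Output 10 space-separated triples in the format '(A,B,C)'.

Answer: (1,0,36) (1,1,9) (2,1,36) (2,2,36) (3,2,36) (3,3,36) (4,3,36) (4,4,34) (5,4,34) (5,5,34)

Derivation:
Step 1: insert 36 -> lo=[36] hi=[] -> (len(lo)=1, len(hi)=0, max(lo)=36)
Step 2: insert 9 -> lo=[9] hi=[36] -> (len(lo)=1, len(hi)=1, max(lo)=9)
Step 3: insert 42 -> lo=[9, 36] hi=[42] -> (len(lo)=2, len(hi)=1, max(lo)=36)
Step 4: insert 45 -> lo=[9, 36] hi=[42, 45] -> (len(lo)=2, len(hi)=2, max(lo)=36)
Step 5: insert 34 -> lo=[9, 34, 36] hi=[42, 45] -> (len(lo)=3, len(hi)=2, max(lo)=36)
Step 6: insert 47 -> lo=[9, 34, 36] hi=[42, 45, 47] -> (len(lo)=3, len(hi)=3, max(lo)=36)
Step 7: insert 7 -> lo=[7, 9, 34, 36] hi=[42, 45, 47] -> (len(lo)=4, len(hi)=3, max(lo)=36)
Step 8: insert 6 -> lo=[6, 7, 9, 34] hi=[36, 42, 45, 47] -> (len(lo)=4, len(hi)=4, max(lo)=34)
Step 9: insert 19 -> lo=[6, 7, 9, 19, 34] hi=[36, 42, 45, 47] -> (len(lo)=5, len(hi)=4, max(lo)=34)
Step 10: insert 50 -> lo=[6, 7, 9, 19, 34] hi=[36, 42, 45, 47, 50] -> (len(lo)=5, len(hi)=5, max(lo)=34)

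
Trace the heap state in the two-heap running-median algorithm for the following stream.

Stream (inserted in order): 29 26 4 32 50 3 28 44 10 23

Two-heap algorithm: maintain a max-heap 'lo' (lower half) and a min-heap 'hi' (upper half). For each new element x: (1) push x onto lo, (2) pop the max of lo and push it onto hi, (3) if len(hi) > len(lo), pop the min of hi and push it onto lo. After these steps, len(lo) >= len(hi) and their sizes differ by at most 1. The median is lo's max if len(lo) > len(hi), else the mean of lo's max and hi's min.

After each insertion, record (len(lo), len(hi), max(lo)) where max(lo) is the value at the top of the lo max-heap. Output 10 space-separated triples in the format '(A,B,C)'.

Step 1: insert 29 -> lo=[29] hi=[] -> (len(lo)=1, len(hi)=0, max(lo)=29)
Step 2: insert 26 -> lo=[26] hi=[29] -> (len(lo)=1, len(hi)=1, max(lo)=26)
Step 3: insert 4 -> lo=[4, 26] hi=[29] -> (len(lo)=2, len(hi)=1, max(lo)=26)
Step 4: insert 32 -> lo=[4, 26] hi=[29, 32] -> (len(lo)=2, len(hi)=2, max(lo)=26)
Step 5: insert 50 -> lo=[4, 26, 29] hi=[32, 50] -> (len(lo)=3, len(hi)=2, max(lo)=29)
Step 6: insert 3 -> lo=[3, 4, 26] hi=[29, 32, 50] -> (len(lo)=3, len(hi)=3, max(lo)=26)
Step 7: insert 28 -> lo=[3, 4, 26, 28] hi=[29, 32, 50] -> (len(lo)=4, len(hi)=3, max(lo)=28)
Step 8: insert 44 -> lo=[3, 4, 26, 28] hi=[29, 32, 44, 50] -> (len(lo)=4, len(hi)=4, max(lo)=28)
Step 9: insert 10 -> lo=[3, 4, 10, 26, 28] hi=[29, 32, 44, 50] -> (len(lo)=5, len(hi)=4, max(lo)=28)
Step 10: insert 23 -> lo=[3, 4, 10, 23, 26] hi=[28, 29, 32, 44, 50] -> (len(lo)=5, len(hi)=5, max(lo)=26)

Answer: (1,0,29) (1,1,26) (2,1,26) (2,2,26) (3,2,29) (3,3,26) (4,3,28) (4,4,28) (5,4,28) (5,5,26)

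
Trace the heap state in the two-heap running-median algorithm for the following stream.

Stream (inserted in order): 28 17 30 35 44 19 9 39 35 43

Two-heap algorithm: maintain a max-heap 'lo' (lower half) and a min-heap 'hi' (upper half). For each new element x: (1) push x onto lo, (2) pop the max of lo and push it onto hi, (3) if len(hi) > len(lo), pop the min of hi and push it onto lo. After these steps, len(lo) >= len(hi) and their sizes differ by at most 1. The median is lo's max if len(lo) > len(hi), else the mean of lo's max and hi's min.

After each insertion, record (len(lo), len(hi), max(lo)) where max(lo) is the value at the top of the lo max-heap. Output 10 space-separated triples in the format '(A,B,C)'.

Step 1: insert 28 -> lo=[28] hi=[] -> (len(lo)=1, len(hi)=0, max(lo)=28)
Step 2: insert 17 -> lo=[17] hi=[28] -> (len(lo)=1, len(hi)=1, max(lo)=17)
Step 3: insert 30 -> lo=[17, 28] hi=[30] -> (len(lo)=2, len(hi)=1, max(lo)=28)
Step 4: insert 35 -> lo=[17, 28] hi=[30, 35] -> (len(lo)=2, len(hi)=2, max(lo)=28)
Step 5: insert 44 -> lo=[17, 28, 30] hi=[35, 44] -> (len(lo)=3, len(hi)=2, max(lo)=30)
Step 6: insert 19 -> lo=[17, 19, 28] hi=[30, 35, 44] -> (len(lo)=3, len(hi)=3, max(lo)=28)
Step 7: insert 9 -> lo=[9, 17, 19, 28] hi=[30, 35, 44] -> (len(lo)=4, len(hi)=3, max(lo)=28)
Step 8: insert 39 -> lo=[9, 17, 19, 28] hi=[30, 35, 39, 44] -> (len(lo)=4, len(hi)=4, max(lo)=28)
Step 9: insert 35 -> lo=[9, 17, 19, 28, 30] hi=[35, 35, 39, 44] -> (len(lo)=5, len(hi)=4, max(lo)=30)
Step 10: insert 43 -> lo=[9, 17, 19, 28, 30] hi=[35, 35, 39, 43, 44] -> (len(lo)=5, len(hi)=5, max(lo)=30)

Answer: (1,0,28) (1,1,17) (2,1,28) (2,2,28) (3,2,30) (3,3,28) (4,3,28) (4,4,28) (5,4,30) (5,5,30)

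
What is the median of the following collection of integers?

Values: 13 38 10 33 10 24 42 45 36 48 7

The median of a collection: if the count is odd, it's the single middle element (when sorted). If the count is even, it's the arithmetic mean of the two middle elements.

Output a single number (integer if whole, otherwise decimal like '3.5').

Step 1: insert 13 -> lo=[13] (size 1, max 13) hi=[] (size 0) -> median=13
Step 2: insert 38 -> lo=[13] (size 1, max 13) hi=[38] (size 1, min 38) -> median=25.5
Step 3: insert 10 -> lo=[10, 13] (size 2, max 13) hi=[38] (size 1, min 38) -> median=13
Step 4: insert 33 -> lo=[10, 13] (size 2, max 13) hi=[33, 38] (size 2, min 33) -> median=23
Step 5: insert 10 -> lo=[10, 10, 13] (size 3, max 13) hi=[33, 38] (size 2, min 33) -> median=13
Step 6: insert 24 -> lo=[10, 10, 13] (size 3, max 13) hi=[24, 33, 38] (size 3, min 24) -> median=18.5
Step 7: insert 42 -> lo=[10, 10, 13, 24] (size 4, max 24) hi=[33, 38, 42] (size 3, min 33) -> median=24
Step 8: insert 45 -> lo=[10, 10, 13, 24] (size 4, max 24) hi=[33, 38, 42, 45] (size 4, min 33) -> median=28.5
Step 9: insert 36 -> lo=[10, 10, 13, 24, 33] (size 5, max 33) hi=[36, 38, 42, 45] (size 4, min 36) -> median=33
Step 10: insert 48 -> lo=[10, 10, 13, 24, 33] (size 5, max 33) hi=[36, 38, 42, 45, 48] (size 5, min 36) -> median=34.5
Step 11: insert 7 -> lo=[7, 10, 10, 13, 24, 33] (size 6, max 33) hi=[36, 38, 42, 45, 48] (size 5, min 36) -> median=33

Answer: 33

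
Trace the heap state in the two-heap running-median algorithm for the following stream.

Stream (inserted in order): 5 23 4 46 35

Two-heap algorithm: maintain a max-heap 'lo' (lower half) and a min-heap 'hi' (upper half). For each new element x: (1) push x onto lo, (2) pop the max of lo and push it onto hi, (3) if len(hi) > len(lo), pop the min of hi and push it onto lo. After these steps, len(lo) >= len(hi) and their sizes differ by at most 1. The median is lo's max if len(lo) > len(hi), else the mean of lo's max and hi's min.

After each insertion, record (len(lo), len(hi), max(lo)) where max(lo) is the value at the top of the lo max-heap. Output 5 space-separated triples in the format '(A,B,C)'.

Answer: (1,0,5) (1,1,5) (2,1,5) (2,2,5) (3,2,23)

Derivation:
Step 1: insert 5 -> lo=[5] hi=[] -> (len(lo)=1, len(hi)=0, max(lo)=5)
Step 2: insert 23 -> lo=[5] hi=[23] -> (len(lo)=1, len(hi)=1, max(lo)=5)
Step 3: insert 4 -> lo=[4, 5] hi=[23] -> (len(lo)=2, len(hi)=1, max(lo)=5)
Step 4: insert 46 -> lo=[4, 5] hi=[23, 46] -> (len(lo)=2, len(hi)=2, max(lo)=5)
Step 5: insert 35 -> lo=[4, 5, 23] hi=[35, 46] -> (len(lo)=3, len(hi)=2, max(lo)=23)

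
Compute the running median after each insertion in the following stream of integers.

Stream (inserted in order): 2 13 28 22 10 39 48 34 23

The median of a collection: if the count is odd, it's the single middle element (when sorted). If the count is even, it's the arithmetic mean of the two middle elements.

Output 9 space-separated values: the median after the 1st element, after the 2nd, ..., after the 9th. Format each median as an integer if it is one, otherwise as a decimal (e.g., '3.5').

Answer: 2 7.5 13 17.5 13 17.5 22 25 23

Derivation:
Step 1: insert 2 -> lo=[2] (size 1, max 2) hi=[] (size 0) -> median=2
Step 2: insert 13 -> lo=[2] (size 1, max 2) hi=[13] (size 1, min 13) -> median=7.5
Step 3: insert 28 -> lo=[2, 13] (size 2, max 13) hi=[28] (size 1, min 28) -> median=13
Step 4: insert 22 -> lo=[2, 13] (size 2, max 13) hi=[22, 28] (size 2, min 22) -> median=17.5
Step 5: insert 10 -> lo=[2, 10, 13] (size 3, max 13) hi=[22, 28] (size 2, min 22) -> median=13
Step 6: insert 39 -> lo=[2, 10, 13] (size 3, max 13) hi=[22, 28, 39] (size 3, min 22) -> median=17.5
Step 7: insert 48 -> lo=[2, 10, 13, 22] (size 4, max 22) hi=[28, 39, 48] (size 3, min 28) -> median=22
Step 8: insert 34 -> lo=[2, 10, 13, 22] (size 4, max 22) hi=[28, 34, 39, 48] (size 4, min 28) -> median=25
Step 9: insert 23 -> lo=[2, 10, 13, 22, 23] (size 5, max 23) hi=[28, 34, 39, 48] (size 4, min 28) -> median=23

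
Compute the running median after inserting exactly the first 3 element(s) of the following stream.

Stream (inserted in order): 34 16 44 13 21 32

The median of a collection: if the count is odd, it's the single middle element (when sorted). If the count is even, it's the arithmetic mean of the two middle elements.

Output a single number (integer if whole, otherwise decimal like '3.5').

Step 1: insert 34 -> lo=[34] (size 1, max 34) hi=[] (size 0) -> median=34
Step 2: insert 16 -> lo=[16] (size 1, max 16) hi=[34] (size 1, min 34) -> median=25
Step 3: insert 44 -> lo=[16, 34] (size 2, max 34) hi=[44] (size 1, min 44) -> median=34

Answer: 34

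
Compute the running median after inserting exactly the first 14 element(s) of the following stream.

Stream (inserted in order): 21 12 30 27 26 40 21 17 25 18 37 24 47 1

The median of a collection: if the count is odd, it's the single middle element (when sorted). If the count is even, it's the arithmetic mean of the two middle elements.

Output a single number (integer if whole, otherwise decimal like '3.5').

Answer: 24.5

Derivation:
Step 1: insert 21 -> lo=[21] (size 1, max 21) hi=[] (size 0) -> median=21
Step 2: insert 12 -> lo=[12] (size 1, max 12) hi=[21] (size 1, min 21) -> median=16.5
Step 3: insert 30 -> lo=[12, 21] (size 2, max 21) hi=[30] (size 1, min 30) -> median=21
Step 4: insert 27 -> lo=[12, 21] (size 2, max 21) hi=[27, 30] (size 2, min 27) -> median=24
Step 5: insert 26 -> lo=[12, 21, 26] (size 3, max 26) hi=[27, 30] (size 2, min 27) -> median=26
Step 6: insert 40 -> lo=[12, 21, 26] (size 3, max 26) hi=[27, 30, 40] (size 3, min 27) -> median=26.5
Step 7: insert 21 -> lo=[12, 21, 21, 26] (size 4, max 26) hi=[27, 30, 40] (size 3, min 27) -> median=26
Step 8: insert 17 -> lo=[12, 17, 21, 21] (size 4, max 21) hi=[26, 27, 30, 40] (size 4, min 26) -> median=23.5
Step 9: insert 25 -> lo=[12, 17, 21, 21, 25] (size 5, max 25) hi=[26, 27, 30, 40] (size 4, min 26) -> median=25
Step 10: insert 18 -> lo=[12, 17, 18, 21, 21] (size 5, max 21) hi=[25, 26, 27, 30, 40] (size 5, min 25) -> median=23
Step 11: insert 37 -> lo=[12, 17, 18, 21, 21, 25] (size 6, max 25) hi=[26, 27, 30, 37, 40] (size 5, min 26) -> median=25
Step 12: insert 24 -> lo=[12, 17, 18, 21, 21, 24] (size 6, max 24) hi=[25, 26, 27, 30, 37, 40] (size 6, min 25) -> median=24.5
Step 13: insert 47 -> lo=[12, 17, 18, 21, 21, 24, 25] (size 7, max 25) hi=[26, 27, 30, 37, 40, 47] (size 6, min 26) -> median=25
Step 14: insert 1 -> lo=[1, 12, 17, 18, 21, 21, 24] (size 7, max 24) hi=[25, 26, 27, 30, 37, 40, 47] (size 7, min 25) -> median=24.5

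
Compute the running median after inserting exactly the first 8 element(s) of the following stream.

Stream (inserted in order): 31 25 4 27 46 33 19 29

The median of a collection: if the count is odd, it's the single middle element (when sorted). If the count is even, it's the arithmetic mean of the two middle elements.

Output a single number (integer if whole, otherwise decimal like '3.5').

Answer: 28

Derivation:
Step 1: insert 31 -> lo=[31] (size 1, max 31) hi=[] (size 0) -> median=31
Step 2: insert 25 -> lo=[25] (size 1, max 25) hi=[31] (size 1, min 31) -> median=28
Step 3: insert 4 -> lo=[4, 25] (size 2, max 25) hi=[31] (size 1, min 31) -> median=25
Step 4: insert 27 -> lo=[4, 25] (size 2, max 25) hi=[27, 31] (size 2, min 27) -> median=26
Step 5: insert 46 -> lo=[4, 25, 27] (size 3, max 27) hi=[31, 46] (size 2, min 31) -> median=27
Step 6: insert 33 -> lo=[4, 25, 27] (size 3, max 27) hi=[31, 33, 46] (size 3, min 31) -> median=29
Step 7: insert 19 -> lo=[4, 19, 25, 27] (size 4, max 27) hi=[31, 33, 46] (size 3, min 31) -> median=27
Step 8: insert 29 -> lo=[4, 19, 25, 27] (size 4, max 27) hi=[29, 31, 33, 46] (size 4, min 29) -> median=28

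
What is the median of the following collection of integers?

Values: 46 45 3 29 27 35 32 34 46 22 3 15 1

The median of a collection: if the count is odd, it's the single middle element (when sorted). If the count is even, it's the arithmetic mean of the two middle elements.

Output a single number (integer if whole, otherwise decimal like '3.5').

Step 1: insert 46 -> lo=[46] (size 1, max 46) hi=[] (size 0) -> median=46
Step 2: insert 45 -> lo=[45] (size 1, max 45) hi=[46] (size 1, min 46) -> median=45.5
Step 3: insert 3 -> lo=[3, 45] (size 2, max 45) hi=[46] (size 1, min 46) -> median=45
Step 4: insert 29 -> lo=[3, 29] (size 2, max 29) hi=[45, 46] (size 2, min 45) -> median=37
Step 5: insert 27 -> lo=[3, 27, 29] (size 3, max 29) hi=[45, 46] (size 2, min 45) -> median=29
Step 6: insert 35 -> lo=[3, 27, 29] (size 3, max 29) hi=[35, 45, 46] (size 3, min 35) -> median=32
Step 7: insert 32 -> lo=[3, 27, 29, 32] (size 4, max 32) hi=[35, 45, 46] (size 3, min 35) -> median=32
Step 8: insert 34 -> lo=[3, 27, 29, 32] (size 4, max 32) hi=[34, 35, 45, 46] (size 4, min 34) -> median=33
Step 9: insert 46 -> lo=[3, 27, 29, 32, 34] (size 5, max 34) hi=[35, 45, 46, 46] (size 4, min 35) -> median=34
Step 10: insert 22 -> lo=[3, 22, 27, 29, 32] (size 5, max 32) hi=[34, 35, 45, 46, 46] (size 5, min 34) -> median=33
Step 11: insert 3 -> lo=[3, 3, 22, 27, 29, 32] (size 6, max 32) hi=[34, 35, 45, 46, 46] (size 5, min 34) -> median=32
Step 12: insert 15 -> lo=[3, 3, 15, 22, 27, 29] (size 6, max 29) hi=[32, 34, 35, 45, 46, 46] (size 6, min 32) -> median=30.5
Step 13: insert 1 -> lo=[1, 3, 3, 15, 22, 27, 29] (size 7, max 29) hi=[32, 34, 35, 45, 46, 46] (size 6, min 32) -> median=29

Answer: 29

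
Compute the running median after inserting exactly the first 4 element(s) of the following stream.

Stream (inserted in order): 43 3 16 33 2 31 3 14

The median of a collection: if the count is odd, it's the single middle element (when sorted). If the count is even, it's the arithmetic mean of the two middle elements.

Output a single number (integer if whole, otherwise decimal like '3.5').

Step 1: insert 43 -> lo=[43] (size 1, max 43) hi=[] (size 0) -> median=43
Step 2: insert 3 -> lo=[3] (size 1, max 3) hi=[43] (size 1, min 43) -> median=23
Step 3: insert 16 -> lo=[3, 16] (size 2, max 16) hi=[43] (size 1, min 43) -> median=16
Step 4: insert 33 -> lo=[3, 16] (size 2, max 16) hi=[33, 43] (size 2, min 33) -> median=24.5

Answer: 24.5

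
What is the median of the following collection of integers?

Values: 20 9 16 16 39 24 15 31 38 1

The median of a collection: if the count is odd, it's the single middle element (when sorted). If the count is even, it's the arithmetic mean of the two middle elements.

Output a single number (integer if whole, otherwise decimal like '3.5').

Answer: 18

Derivation:
Step 1: insert 20 -> lo=[20] (size 1, max 20) hi=[] (size 0) -> median=20
Step 2: insert 9 -> lo=[9] (size 1, max 9) hi=[20] (size 1, min 20) -> median=14.5
Step 3: insert 16 -> lo=[9, 16] (size 2, max 16) hi=[20] (size 1, min 20) -> median=16
Step 4: insert 16 -> lo=[9, 16] (size 2, max 16) hi=[16, 20] (size 2, min 16) -> median=16
Step 5: insert 39 -> lo=[9, 16, 16] (size 3, max 16) hi=[20, 39] (size 2, min 20) -> median=16
Step 6: insert 24 -> lo=[9, 16, 16] (size 3, max 16) hi=[20, 24, 39] (size 3, min 20) -> median=18
Step 7: insert 15 -> lo=[9, 15, 16, 16] (size 4, max 16) hi=[20, 24, 39] (size 3, min 20) -> median=16
Step 8: insert 31 -> lo=[9, 15, 16, 16] (size 4, max 16) hi=[20, 24, 31, 39] (size 4, min 20) -> median=18
Step 9: insert 38 -> lo=[9, 15, 16, 16, 20] (size 5, max 20) hi=[24, 31, 38, 39] (size 4, min 24) -> median=20
Step 10: insert 1 -> lo=[1, 9, 15, 16, 16] (size 5, max 16) hi=[20, 24, 31, 38, 39] (size 5, min 20) -> median=18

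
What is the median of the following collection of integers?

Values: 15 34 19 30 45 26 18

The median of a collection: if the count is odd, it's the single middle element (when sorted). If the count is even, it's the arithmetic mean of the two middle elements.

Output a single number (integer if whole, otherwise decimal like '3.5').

Step 1: insert 15 -> lo=[15] (size 1, max 15) hi=[] (size 0) -> median=15
Step 2: insert 34 -> lo=[15] (size 1, max 15) hi=[34] (size 1, min 34) -> median=24.5
Step 3: insert 19 -> lo=[15, 19] (size 2, max 19) hi=[34] (size 1, min 34) -> median=19
Step 4: insert 30 -> lo=[15, 19] (size 2, max 19) hi=[30, 34] (size 2, min 30) -> median=24.5
Step 5: insert 45 -> lo=[15, 19, 30] (size 3, max 30) hi=[34, 45] (size 2, min 34) -> median=30
Step 6: insert 26 -> lo=[15, 19, 26] (size 3, max 26) hi=[30, 34, 45] (size 3, min 30) -> median=28
Step 7: insert 18 -> lo=[15, 18, 19, 26] (size 4, max 26) hi=[30, 34, 45] (size 3, min 30) -> median=26

Answer: 26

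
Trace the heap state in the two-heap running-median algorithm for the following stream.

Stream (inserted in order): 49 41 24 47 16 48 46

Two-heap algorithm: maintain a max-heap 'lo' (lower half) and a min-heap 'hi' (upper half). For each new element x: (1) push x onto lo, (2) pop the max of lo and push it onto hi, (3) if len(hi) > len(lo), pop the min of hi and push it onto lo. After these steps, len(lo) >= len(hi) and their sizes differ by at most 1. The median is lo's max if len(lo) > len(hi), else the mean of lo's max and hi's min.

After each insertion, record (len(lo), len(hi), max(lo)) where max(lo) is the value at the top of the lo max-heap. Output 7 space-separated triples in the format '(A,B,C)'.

Answer: (1,0,49) (1,1,41) (2,1,41) (2,2,41) (3,2,41) (3,3,41) (4,3,46)

Derivation:
Step 1: insert 49 -> lo=[49] hi=[] -> (len(lo)=1, len(hi)=0, max(lo)=49)
Step 2: insert 41 -> lo=[41] hi=[49] -> (len(lo)=1, len(hi)=1, max(lo)=41)
Step 3: insert 24 -> lo=[24, 41] hi=[49] -> (len(lo)=2, len(hi)=1, max(lo)=41)
Step 4: insert 47 -> lo=[24, 41] hi=[47, 49] -> (len(lo)=2, len(hi)=2, max(lo)=41)
Step 5: insert 16 -> lo=[16, 24, 41] hi=[47, 49] -> (len(lo)=3, len(hi)=2, max(lo)=41)
Step 6: insert 48 -> lo=[16, 24, 41] hi=[47, 48, 49] -> (len(lo)=3, len(hi)=3, max(lo)=41)
Step 7: insert 46 -> lo=[16, 24, 41, 46] hi=[47, 48, 49] -> (len(lo)=4, len(hi)=3, max(lo)=46)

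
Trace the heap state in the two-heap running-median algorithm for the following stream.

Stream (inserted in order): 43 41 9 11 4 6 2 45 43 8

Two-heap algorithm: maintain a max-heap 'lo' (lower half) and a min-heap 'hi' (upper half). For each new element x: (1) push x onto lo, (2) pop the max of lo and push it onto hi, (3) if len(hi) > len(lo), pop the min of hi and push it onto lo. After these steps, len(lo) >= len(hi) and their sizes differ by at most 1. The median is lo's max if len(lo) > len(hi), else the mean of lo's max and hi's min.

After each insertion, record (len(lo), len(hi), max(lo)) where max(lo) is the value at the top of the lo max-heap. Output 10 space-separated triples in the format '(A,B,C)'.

Answer: (1,0,43) (1,1,41) (2,1,41) (2,2,11) (3,2,11) (3,3,9) (4,3,9) (4,4,9) (5,4,11) (5,5,9)

Derivation:
Step 1: insert 43 -> lo=[43] hi=[] -> (len(lo)=1, len(hi)=0, max(lo)=43)
Step 2: insert 41 -> lo=[41] hi=[43] -> (len(lo)=1, len(hi)=1, max(lo)=41)
Step 3: insert 9 -> lo=[9, 41] hi=[43] -> (len(lo)=2, len(hi)=1, max(lo)=41)
Step 4: insert 11 -> lo=[9, 11] hi=[41, 43] -> (len(lo)=2, len(hi)=2, max(lo)=11)
Step 5: insert 4 -> lo=[4, 9, 11] hi=[41, 43] -> (len(lo)=3, len(hi)=2, max(lo)=11)
Step 6: insert 6 -> lo=[4, 6, 9] hi=[11, 41, 43] -> (len(lo)=3, len(hi)=3, max(lo)=9)
Step 7: insert 2 -> lo=[2, 4, 6, 9] hi=[11, 41, 43] -> (len(lo)=4, len(hi)=3, max(lo)=9)
Step 8: insert 45 -> lo=[2, 4, 6, 9] hi=[11, 41, 43, 45] -> (len(lo)=4, len(hi)=4, max(lo)=9)
Step 9: insert 43 -> lo=[2, 4, 6, 9, 11] hi=[41, 43, 43, 45] -> (len(lo)=5, len(hi)=4, max(lo)=11)
Step 10: insert 8 -> lo=[2, 4, 6, 8, 9] hi=[11, 41, 43, 43, 45] -> (len(lo)=5, len(hi)=5, max(lo)=9)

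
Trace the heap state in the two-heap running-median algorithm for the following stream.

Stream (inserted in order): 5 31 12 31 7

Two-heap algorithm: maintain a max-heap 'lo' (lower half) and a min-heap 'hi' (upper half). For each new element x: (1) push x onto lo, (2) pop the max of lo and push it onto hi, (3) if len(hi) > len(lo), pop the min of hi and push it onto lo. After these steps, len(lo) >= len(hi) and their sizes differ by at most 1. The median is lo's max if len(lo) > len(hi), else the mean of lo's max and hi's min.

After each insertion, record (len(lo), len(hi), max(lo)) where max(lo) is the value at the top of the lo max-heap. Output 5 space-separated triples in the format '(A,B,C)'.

Step 1: insert 5 -> lo=[5] hi=[] -> (len(lo)=1, len(hi)=0, max(lo)=5)
Step 2: insert 31 -> lo=[5] hi=[31] -> (len(lo)=1, len(hi)=1, max(lo)=5)
Step 3: insert 12 -> lo=[5, 12] hi=[31] -> (len(lo)=2, len(hi)=1, max(lo)=12)
Step 4: insert 31 -> lo=[5, 12] hi=[31, 31] -> (len(lo)=2, len(hi)=2, max(lo)=12)
Step 5: insert 7 -> lo=[5, 7, 12] hi=[31, 31] -> (len(lo)=3, len(hi)=2, max(lo)=12)

Answer: (1,0,5) (1,1,5) (2,1,12) (2,2,12) (3,2,12)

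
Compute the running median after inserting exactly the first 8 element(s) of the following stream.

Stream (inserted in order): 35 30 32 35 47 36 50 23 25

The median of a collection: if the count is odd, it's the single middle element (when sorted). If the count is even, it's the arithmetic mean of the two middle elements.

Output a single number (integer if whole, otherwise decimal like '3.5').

Answer: 35

Derivation:
Step 1: insert 35 -> lo=[35] (size 1, max 35) hi=[] (size 0) -> median=35
Step 2: insert 30 -> lo=[30] (size 1, max 30) hi=[35] (size 1, min 35) -> median=32.5
Step 3: insert 32 -> lo=[30, 32] (size 2, max 32) hi=[35] (size 1, min 35) -> median=32
Step 4: insert 35 -> lo=[30, 32] (size 2, max 32) hi=[35, 35] (size 2, min 35) -> median=33.5
Step 5: insert 47 -> lo=[30, 32, 35] (size 3, max 35) hi=[35, 47] (size 2, min 35) -> median=35
Step 6: insert 36 -> lo=[30, 32, 35] (size 3, max 35) hi=[35, 36, 47] (size 3, min 35) -> median=35
Step 7: insert 50 -> lo=[30, 32, 35, 35] (size 4, max 35) hi=[36, 47, 50] (size 3, min 36) -> median=35
Step 8: insert 23 -> lo=[23, 30, 32, 35] (size 4, max 35) hi=[35, 36, 47, 50] (size 4, min 35) -> median=35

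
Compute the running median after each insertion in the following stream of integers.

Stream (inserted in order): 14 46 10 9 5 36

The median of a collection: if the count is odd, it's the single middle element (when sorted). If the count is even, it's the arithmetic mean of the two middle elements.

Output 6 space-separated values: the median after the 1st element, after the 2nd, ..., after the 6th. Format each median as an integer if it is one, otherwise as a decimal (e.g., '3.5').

Step 1: insert 14 -> lo=[14] (size 1, max 14) hi=[] (size 0) -> median=14
Step 2: insert 46 -> lo=[14] (size 1, max 14) hi=[46] (size 1, min 46) -> median=30
Step 3: insert 10 -> lo=[10, 14] (size 2, max 14) hi=[46] (size 1, min 46) -> median=14
Step 4: insert 9 -> lo=[9, 10] (size 2, max 10) hi=[14, 46] (size 2, min 14) -> median=12
Step 5: insert 5 -> lo=[5, 9, 10] (size 3, max 10) hi=[14, 46] (size 2, min 14) -> median=10
Step 6: insert 36 -> lo=[5, 9, 10] (size 3, max 10) hi=[14, 36, 46] (size 3, min 14) -> median=12

Answer: 14 30 14 12 10 12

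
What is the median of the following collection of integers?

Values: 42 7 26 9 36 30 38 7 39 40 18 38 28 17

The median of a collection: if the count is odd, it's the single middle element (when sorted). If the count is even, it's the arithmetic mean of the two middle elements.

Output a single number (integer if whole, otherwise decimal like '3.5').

Answer: 29

Derivation:
Step 1: insert 42 -> lo=[42] (size 1, max 42) hi=[] (size 0) -> median=42
Step 2: insert 7 -> lo=[7] (size 1, max 7) hi=[42] (size 1, min 42) -> median=24.5
Step 3: insert 26 -> lo=[7, 26] (size 2, max 26) hi=[42] (size 1, min 42) -> median=26
Step 4: insert 9 -> lo=[7, 9] (size 2, max 9) hi=[26, 42] (size 2, min 26) -> median=17.5
Step 5: insert 36 -> lo=[7, 9, 26] (size 3, max 26) hi=[36, 42] (size 2, min 36) -> median=26
Step 6: insert 30 -> lo=[7, 9, 26] (size 3, max 26) hi=[30, 36, 42] (size 3, min 30) -> median=28
Step 7: insert 38 -> lo=[7, 9, 26, 30] (size 4, max 30) hi=[36, 38, 42] (size 3, min 36) -> median=30
Step 8: insert 7 -> lo=[7, 7, 9, 26] (size 4, max 26) hi=[30, 36, 38, 42] (size 4, min 30) -> median=28
Step 9: insert 39 -> lo=[7, 7, 9, 26, 30] (size 5, max 30) hi=[36, 38, 39, 42] (size 4, min 36) -> median=30
Step 10: insert 40 -> lo=[7, 7, 9, 26, 30] (size 5, max 30) hi=[36, 38, 39, 40, 42] (size 5, min 36) -> median=33
Step 11: insert 18 -> lo=[7, 7, 9, 18, 26, 30] (size 6, max 30) hi=[36, 38, 39, 40, 42] (size 5, min 36) -> median=30
Step 12: insert 38 -> lo=[7, 7, 9, 18, 26, 30] (size 6, max 30) hi=[36, 38, 38, 39, 40, 42] (size 6, min 36) -> median=33
Step 13: insert 28 -> lo=[7, 7, 9, 18, 26, 28, 30] (size 7, max 30) hi=[36, 38, 38, 39, 40, 42] (size 6, min 36) -> median=30
Step 14: insert 17 -> lo=[7, 7, 9, 17, 18, 26, 28] (size 7, max 28) hi=[30, 36, 38, 38, 39, 40, 42] (size 7, min 30) -> median=29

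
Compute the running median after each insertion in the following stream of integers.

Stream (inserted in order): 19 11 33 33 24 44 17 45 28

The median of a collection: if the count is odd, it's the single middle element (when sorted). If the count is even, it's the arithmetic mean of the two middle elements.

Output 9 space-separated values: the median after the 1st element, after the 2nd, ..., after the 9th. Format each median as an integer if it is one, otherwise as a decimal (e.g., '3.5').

Step 1: insert 19 -> lo=[19] (size 1, max 19) hi=[] (size 0) -> median=19
Step 2: insert 11 -> lo=[11] (size 1, max 11) hi=[19] (size 1, min 19) -> median=15
Step 3: insert 33 -> lo=[11, 19] (size 2, max 19) hi=[33] (size 1, min 33) -> median=19
Step 4: insert 33 -> lo=[11, 19] (size 2, max 19) hi=[33, 33] (size 2, min 33) -> median=26
Step 5: insert 24 -> lo=[11, 19, 24] (size 3, max 24) hi=[33, 33] (size 2, min 33) -> median=24
Step 6: insert 44 -> lo=[11, 19, 24] (size 3, max 24) hi=[33, 33, 44] (size 3, min 33) -> median=28.5
Step 7: insert 17 -> lo=[11, 17, 19, 24] (size 4, max 24) hi=[33, 33, 44] (size 3, min 33) -> median=24
Step 8: insert 45 -> lo=[11, 17, 19, 24] (size 4, max 24) hi=[33, 33, 44, 45] (size 4, min 33) -> median=28.5
Step 9: insert 28 -> lo=[11, 17, 19, 24, 28] (size 5, max 28) hi=[33, 33, 44, 45] (size 4, min 33) -> median=28

Answer: 19 15 19 26 24 28.5 24 28.5 28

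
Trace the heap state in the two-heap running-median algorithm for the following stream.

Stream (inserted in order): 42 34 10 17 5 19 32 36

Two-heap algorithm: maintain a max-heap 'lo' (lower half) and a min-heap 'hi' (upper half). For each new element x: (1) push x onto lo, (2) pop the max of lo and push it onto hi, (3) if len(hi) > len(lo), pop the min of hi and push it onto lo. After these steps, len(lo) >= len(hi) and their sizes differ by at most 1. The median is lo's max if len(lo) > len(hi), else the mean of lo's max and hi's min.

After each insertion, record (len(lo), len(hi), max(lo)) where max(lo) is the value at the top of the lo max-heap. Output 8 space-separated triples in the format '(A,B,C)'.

Step 1: insert 42 -> lo=[42] hi=[] -> (len(lo)=1, len(hi)=0, max(lo)=42)
Step 2: insert 34 -> lo=[34] hi=[42] -> (len(lo)=1, len(hi)=1, max(lo)=34)
Step 3: insert 10 -> lo=[10, 34] hi=[42] -> (len(lo)=2, len(hi)=1, max(lo)=34)
Step 4: insert 17 -> lo=[10, 17] hi=[34, 42] -> (len(lo)=2, len(hi)=2, max(lo)=17)
Step 5: insert 5 -> lo=[5, 10, 17] hi=[34, 42] -> (len(lo)=3, len(hi)=2, max(lo)=17)
Step 6: insert 19 -> lo=[5, 10, 17] hi=[19, 34, 42] -> (len(lo)=3, len(hi)=3, max(lo)=17)
Step 7: insert 32 -> lo=[5, 10, 17, 19] hi=[32, 34, 42] -> (len(lo)=4, len(hi)=3, max(lo)=19)
Step 8: insert 36 -> lo=[5, 10, 17, 19] hi=[32, 34, 36, 42] -> (len(lo)=4, len(hi)=4, max(lo)=19)

Answer: (1,0,42) (1,1,34) (2,1,34) (2,2,17) (3,2,17) (3,3,17) (4,3,19) (4,4,19)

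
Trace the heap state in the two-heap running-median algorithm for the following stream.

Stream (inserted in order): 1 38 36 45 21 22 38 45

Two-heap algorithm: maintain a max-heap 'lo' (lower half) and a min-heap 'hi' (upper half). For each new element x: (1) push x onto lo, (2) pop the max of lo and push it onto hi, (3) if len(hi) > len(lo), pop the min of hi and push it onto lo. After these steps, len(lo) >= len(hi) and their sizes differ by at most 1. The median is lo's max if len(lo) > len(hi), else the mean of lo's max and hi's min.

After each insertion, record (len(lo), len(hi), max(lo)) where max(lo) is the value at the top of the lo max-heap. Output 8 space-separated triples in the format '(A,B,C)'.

Answer: (1,0,1) (1,1,1) (2,1,36) (2,2,36) (3,2,36) (3,3,22) (4,3,36) (4,4,36)

Derivation:
Step 1: insert 1 -> lo=[1] hi=[] -> (len(lo)=1, len(hi)=0, max(lo)=1)
Step 2: insert 38 -> lo=[1] hi=[38] -> (len(lo)=1, len(hi)=1, max(lo)=1)
Step 3: insert 36 -> lo=[1, 36] hi=[38] -> (len(lo)=2, len(hi)=1, max(lo)=36)
Step 4: insert 45 -> lo=[1, 36] hi=[38, 45] -> (len(lo)=2, len(hi)=2, max(lo)=36)
Step 5: insert 21 -> lo=[1, 21, 36] hi=[38, 45] -> (len(lo)=3, len(hi)=2, max(lo)=36)
Step 6: insert 22 -> lo=[1, 21, 22] hi=[36, 38, 45] -> (len(lo)=3, len(hi)=3, max(lo)=22)
Step 7: insert 38 -> lo=[1, 21, 22, 36] hi=[38, 38, 45] -> (len(lo)=4, len(hi)=3, max(lo)=36)
Step 8: insert 45 -> lo=[1, 21, 22, 36] hi=[38, 38, 45, 45] -> (len(lo)=4, len(hi)=4, max(lo)=36)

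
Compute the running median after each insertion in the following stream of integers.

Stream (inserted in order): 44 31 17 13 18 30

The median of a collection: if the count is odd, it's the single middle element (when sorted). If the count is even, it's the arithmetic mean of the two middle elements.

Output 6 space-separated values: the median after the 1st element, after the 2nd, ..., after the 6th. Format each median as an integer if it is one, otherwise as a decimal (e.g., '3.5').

Answer: 44 37.5 31 24 18 24

Derivation:
Step 1: insert 44 -> lo=[44] (size 1, max 44) hi=[] (size 0) -> median=44
Step 2: insert 31 -> lo=[31] (size 1, max 31) hi=[44] (size 1, min 44) -> median=37.5
Step 3: insert 17 -> lo=[17, 31] (size 2, max 31) hi=[44] (size 1, min 44) -> median=31
Step 4: insert 13 -> lo=[13, 17] (size 2, max 17) hi=[31, 44] (size 2, min 31) -> median=24
Step 5: insert 18 -> lo=[13, 17, 18] (size 3, max 18) hi=[31, 44] (size 2, min 31) -> median=18
Step 6: insert 30 -> lo=[13, 17, 18] (size 3, max 18) hi=[30, 31, 44] (size 3, min 30) -> median=24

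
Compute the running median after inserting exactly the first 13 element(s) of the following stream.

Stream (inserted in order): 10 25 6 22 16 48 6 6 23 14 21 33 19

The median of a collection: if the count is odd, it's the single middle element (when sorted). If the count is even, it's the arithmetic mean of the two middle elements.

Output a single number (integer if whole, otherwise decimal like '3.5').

Step 1: insert 10 -> lo=[10] (size 1, max 10) hi=[] (size 0) -> median=10
Step 2: insert 25 -> lo=[10] (size 1, max 10) hi=[25] (size 1, min 25) -> median=17.5
Step 3: insert 6 -> lo=[6, 10] (size 2, max 10) hi=[25] (size 1, min 25) -> median=10
Step 4: insert 22 -> lo=[6, 10] (size 2, max 10) hi=[22, 25] (size 2, min 22) -> median=16
Step 5: insert 16 -> lo=[6, 10, 16] (size 3, max 16) hi=[22, 25] (size 2, min 22) -> median=16
Step 6: insert 48 -> lo=[6, 10, 16] (size 3, max 16) hi=[22, 25, 48] (size 3, min 22) -> median=19
Step 7: insert 6 -> lo=[6, 6, 10, 16] (size 4, max 16) hi=[22, 25, 48] (size 3, min 22) -> median=16
Step 8: insert 6 -> lo=[6, 6, 6, 10] (size 4, max 10) hi=[16, 22, 25, 48] (size 4, min 16) -> median=13
Step 9: insert 23 -> lo=[6, 6, 6, 10, 16] (size 5, max 16) hi=[22, 23, 25, 48] (size 4, min 22) -> median=16
Step 10: insert 14 -> lo=[6, 6, 6, 10, 14] (size 5, max 14) hi=[16, 22, 23, 25, 48] (size 5, min 16) -> median=15
Step 11: insert 21 -> lo=[6, 6, 6, 10, 14, 16] (size 6, max 16) hi=[21, 22, 23, 25, 48] (size 5, min 21) -> median=16
Step 12: insert 33 -> lo=[6, 6, 6, 10, 14, 16] (size 6, max 16) hi=[21, 22, 23, 25, 33, 48] (size 6, min 21) -> median=18.5
Step 13: insert 19 -> lo=[6, 6, 6, 10, 14, 16, 19] (size 7, max 19) hi=[21, 22, 23, 25, 33, 48] (size 6, min 21) -> median=19

Answer: 19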